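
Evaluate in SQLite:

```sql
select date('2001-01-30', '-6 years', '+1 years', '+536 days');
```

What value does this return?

1997-07-19

Adding -6 years to 2001-01-30 gives 1995-01-30.
Adding +1 year to 1995-01-30 gives 1996-01-30.
Applying '+536 days' to 1996-01-30: counting 536 days forward gives 1997-07-19.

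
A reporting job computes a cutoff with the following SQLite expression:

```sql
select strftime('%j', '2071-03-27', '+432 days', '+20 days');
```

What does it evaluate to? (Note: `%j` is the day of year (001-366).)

173

First apply '+432 days', '+20 days': 2071-03-27 → 2072-06-21.
Day-of-year for 2072-06-21: days since 2072-01-01 inclusive = 173, zero-padded to 173.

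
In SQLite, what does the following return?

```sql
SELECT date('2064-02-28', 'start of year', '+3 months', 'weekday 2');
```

2064-04-01

`start of year` rewinds 2064-02-28 to 2064-01-01.
Adding +3 months to 2064-01-01 gives 2064-04-01.
`weekday 2` advances to the next Tuesday; 2064-04-01 is already a Tuesday, so it stays at 2064-04-01.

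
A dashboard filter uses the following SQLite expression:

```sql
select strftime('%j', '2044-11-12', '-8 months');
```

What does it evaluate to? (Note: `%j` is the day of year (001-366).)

072

First apply '-8 months': 2044-11-12 → 2044-03-12.
Day-of-year for 2044-03-12: days since 2044-01-01 inclusive = 72, zero-padded to 072.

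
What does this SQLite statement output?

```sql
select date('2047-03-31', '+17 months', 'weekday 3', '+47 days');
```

2048-10-19

Adding +17 months to 2047-03-31 gives 2048-08-31.
`weekday 3` advances to the next Wednesday; 2048-08-31 is a Monday, so it moves forward to 2048-09-02.
Applying '+47 days' to 2048-09-02: counting 47 days forward gives 2048-10-19.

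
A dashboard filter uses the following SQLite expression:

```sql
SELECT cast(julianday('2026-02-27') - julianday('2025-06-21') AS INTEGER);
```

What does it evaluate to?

9 days remain in June 2025 after the 21st (30 − 21).
Full months from July 2025 through January 2026 contribute their day counts.
Then 27 days into February 2026.
Total: 9 + 31 + 31 + 30 + 31 + 30 + 31 + 31 + 27 = 251.

251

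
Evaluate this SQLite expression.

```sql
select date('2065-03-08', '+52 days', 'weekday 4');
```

Applying '+52 days' to 2065-03-08: counting 52 days forward gives 2065-04-29.
`weekday 4` advances to the next Thursday; 2065-04-29 is a Wednesday, so it moves forward to 2065-04-30.

2065-04-30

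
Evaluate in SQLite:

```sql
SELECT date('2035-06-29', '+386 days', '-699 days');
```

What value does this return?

2034-08-20

Applying '+386 days' to 2035-06-29: counting 386 days forward gives 2036-07-19.
Applying '-699 days' to 2036-07-19: counting 699 days back gives 2034-08-20.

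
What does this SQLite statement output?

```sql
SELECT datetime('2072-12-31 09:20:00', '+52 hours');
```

2073-01-02 13:20:00

+52 hours from 2072-12-31 09:20:00 is 2073-01-02 13:20:00 (crosses midnight).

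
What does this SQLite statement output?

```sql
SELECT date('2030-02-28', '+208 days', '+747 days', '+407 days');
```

2033-11-21

Applying '+208 days' to 2030-02-28: counting 208 days forward gives 2030-09-24.
Applying '+747 days' to 2030-09-24: counting 747 days forward gives 2032-10-10.
Applying '+407 days' to 2032-10-10: counting 407 days forward gives 2033-11-21.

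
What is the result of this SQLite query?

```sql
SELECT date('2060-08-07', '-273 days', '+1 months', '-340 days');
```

2059-01-02

Applying '-273 days' to 2060-08-07: counting 273 days back gives 2059-11-08.
Adding +1 month to 2059-11-08 gives 2059-12-08.
Applying '-340 days' to 2059-12-08: counting 340 days back gives 2059-01-02.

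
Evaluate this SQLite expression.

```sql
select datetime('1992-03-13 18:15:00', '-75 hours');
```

-75 hours from 1992-03-13 18:15:00 is 1992-03-10 15:15:00 (crosses midnight).

1992-03-10 15:15:00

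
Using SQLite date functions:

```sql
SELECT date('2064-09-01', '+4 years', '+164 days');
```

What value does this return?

Adding +4 years to 2064-09-01 gives 2068-09-01.
Applying '+164 days' to 2068-09-01: counting 164 days forward gives 2069-02-12.

2069-02-12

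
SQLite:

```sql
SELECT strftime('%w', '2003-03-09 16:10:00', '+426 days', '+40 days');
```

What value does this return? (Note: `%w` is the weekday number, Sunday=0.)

4

First apply '+426 days', '+40 days': 2003-03-09 16:10:00 → 2004-06-17 16:10:00.
2004-06-17 is a Thursday; with Sunday=0 that is 4.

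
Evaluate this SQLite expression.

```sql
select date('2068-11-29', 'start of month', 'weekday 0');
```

2068-11-04

`start of month` rewinds 2068-11-29 to 2068-11-01.
`weekday 0` advances to the next Sunday; 2068-11-01 is a Thursday, so it moves forward to 2068-11-04.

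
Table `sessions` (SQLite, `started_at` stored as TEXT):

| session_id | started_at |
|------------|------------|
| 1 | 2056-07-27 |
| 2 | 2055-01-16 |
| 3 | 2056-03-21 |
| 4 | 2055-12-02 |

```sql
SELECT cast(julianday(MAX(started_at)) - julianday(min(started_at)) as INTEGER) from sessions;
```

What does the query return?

558

MIN = 2055-01-16, MAX = 2056-07-27.
15 days remain in January 2055 after the 16th (31 − 16).
Full months from February 2055 through June 2056 contribute their day counts.
Then 27 days into July 2056.
Total: 15 + 28 + 31 + 30 + 31 + 30 + 31 + 31 + 30 + 31 + 30 + 31 + 31 + 29 + 31 + 30 + 31 + 30 + 27 = 558.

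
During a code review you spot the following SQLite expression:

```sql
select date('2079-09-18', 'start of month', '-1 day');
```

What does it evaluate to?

2079-08-31

`start of month` rewinds 2079-09-18 to 2079-09-01.
Going back 1 day from 2079-09-01 reaches 2079-08-31 (last day of August, 31 days).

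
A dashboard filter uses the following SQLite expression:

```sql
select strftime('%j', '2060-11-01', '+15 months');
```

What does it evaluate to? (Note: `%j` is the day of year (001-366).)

032

First apply '+15 months': 2060-11-01 → 2062-02-01.
Day-of-year for 2062-02-01: days since 2062-01-01 inclusive = 32, zero-padded to 032.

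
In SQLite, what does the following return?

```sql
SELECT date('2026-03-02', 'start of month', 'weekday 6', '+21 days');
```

2026-03-28

`start of month` rewinds 2026-03-02 to 2026-03-01.
`weekday 6` advances to the next Saturday; 2026-03-01 is a Sunday, so it moves forward to 2026-03-07.
Advancing 21 more days within March lands on 2026-03-28.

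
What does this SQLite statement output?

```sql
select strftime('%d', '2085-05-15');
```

`%d` extracts the 2-digit day of month: 15.

15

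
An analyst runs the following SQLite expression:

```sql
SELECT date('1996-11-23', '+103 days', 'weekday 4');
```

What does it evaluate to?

Applying '+103 days' to 1996-11-23: counting 103 days forward gives 1997-03-06.
`weekday 4` advances to the next Thursday; 1997-03-06 is already a Thursday, so it stays at 1997-03-06.

1997-03-06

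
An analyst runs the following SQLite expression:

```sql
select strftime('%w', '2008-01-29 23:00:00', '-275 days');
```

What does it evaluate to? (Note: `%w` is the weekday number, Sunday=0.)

First apply '-275 days': 2008-01-29 23:00:00 → 2007-04-29 23:00:00.
2007-04-29 is a Sunday; with Sunday=0 that is 0.

0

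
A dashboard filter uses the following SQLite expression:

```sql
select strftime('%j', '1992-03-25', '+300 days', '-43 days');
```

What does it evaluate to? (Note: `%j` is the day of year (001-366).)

342

First apply '+300 days', '-43 days': 1992-03-25 → 1992-12-07.
Day-of-year for 1992-12-07: days since 1992-01-01 inclusive = 342, zero-padded to 342.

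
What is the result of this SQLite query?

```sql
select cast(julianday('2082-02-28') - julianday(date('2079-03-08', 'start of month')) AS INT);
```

`start of month` rewinds 2079-03-08 to 2079-03-01.
30 days remain in March 2079 after the 1st (31 − 1).
Full months from April 2079 through January 2082 contribute their day counts.
Then 28 days into February 2082.
Total: 30 + 30 + 31 + 30 + 31 + 31 + 30 + 31 + 30 + 31 + 31 + 29 + 31 + 30 + 31 + 30 + 31 + 31 + 30 + 31 + 30 + 31 + 31 + 28 + 31 + 30 + 31 + 30 + 31 + 31 + 30 + 31 + 30 + 31 + 31 + 28 = 1095.

1095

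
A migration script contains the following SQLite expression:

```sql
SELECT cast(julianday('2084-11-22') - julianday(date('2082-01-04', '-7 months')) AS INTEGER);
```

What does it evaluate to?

1267

Adding -7 months to 2082-01-04 gives 2081-06-04.
26 days remain in June 2081 after the 4th (30 − 4).
Full months from July 2081 through October 2084 contribute their day counts.
Then 22 days into November 2084.
Total: 26 + 31 + 31 + 30 + 31 + 30 + 31 + 31 + 28 + 31 + 30 + 31 + 30 + 31 + 31 + 30 + 31 + 30 + 31 + 31 + 28 + 31 + 30 + 31 + 30 + 31 + 31 + 30 + 31 + 30 + 31 + 31 + 29 + 31 + 30 + 31 + 30 + 31 + 31 + 30 + 31 + 22 = 1267.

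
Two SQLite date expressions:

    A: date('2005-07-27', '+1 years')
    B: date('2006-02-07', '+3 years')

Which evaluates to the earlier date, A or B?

A = 2006-07-27.
B = 2009-02-07.
A is earlier.

A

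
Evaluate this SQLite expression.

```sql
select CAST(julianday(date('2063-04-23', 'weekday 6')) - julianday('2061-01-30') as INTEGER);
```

818

`weekday 6` advances to the next Saturday; 2063-04-23 is a Monday, so it moves forward to 2063-04-28.
1 day remains in January 2061 after the 30th (31 − 30).
Full months from February 2061 through March 2063 contribute their day counts.
Then 28 days into April 2063.
Total: 1 + 28 + 31 + 30 + 31 + 30 + 31 + 31 + 30 + 31 + 30 + 31 + 31 + 28 + 31 + 30 + 31 + 30 + 31 + 31 + 30 + 31 + 30 + 31 + 31 + 28 + 31 + 28 = 818.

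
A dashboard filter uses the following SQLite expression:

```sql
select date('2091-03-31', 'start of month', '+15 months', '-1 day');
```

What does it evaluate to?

`start of month` rewinds 2091-03-31 to 2091-03-01.
Adding +15 months to 2091-03-01 gives 2092-06-01.
Going back 1 day from 2092-06-01 reaches 2092-05-31 (last day of May, 31 days).

2092-05-31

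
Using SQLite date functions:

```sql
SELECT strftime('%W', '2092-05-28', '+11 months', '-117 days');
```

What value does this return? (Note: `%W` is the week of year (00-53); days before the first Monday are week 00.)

00

First apply '+11 months', '-117 days': 2092-05-28 → 2093-01-01.
2093-01-01 is a Thursday. SQLite's %W counts Mondays since the year started; the result is 00.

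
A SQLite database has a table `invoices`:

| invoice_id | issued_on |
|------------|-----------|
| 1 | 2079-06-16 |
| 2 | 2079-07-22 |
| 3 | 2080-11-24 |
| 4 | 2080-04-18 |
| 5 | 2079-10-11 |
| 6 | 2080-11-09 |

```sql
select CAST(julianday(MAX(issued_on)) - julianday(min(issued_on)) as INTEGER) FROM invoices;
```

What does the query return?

MIN = 2079-06-16, MAX = 2080-11-24.
14 days remain in June 2079 after the 16th (30 − 16).
Full months from July 2079 through October 2080 contribute their day counts.
Then 24 days into November 2080.
Total: 14 + 31 + 31 + 30 + 31 + 30 + 31 + 31 + 29 + 31 + 30 + 31 + 30 + 31 + 31 + 30 + 31 + 24 = 527.

527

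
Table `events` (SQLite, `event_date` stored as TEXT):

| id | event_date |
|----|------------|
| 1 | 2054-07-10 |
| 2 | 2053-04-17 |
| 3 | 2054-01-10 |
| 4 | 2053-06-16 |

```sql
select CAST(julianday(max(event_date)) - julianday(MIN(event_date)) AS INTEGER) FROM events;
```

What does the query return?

MIN = 2053-04-17, MAX = 2054-07-10.
13 days remain in April 2053 after the 17th (30 − 17).
Full months from May 2053 through June 2054 contribute their day counts.
Then 10 days into July 2054.
Total: 13 + 31 + 30 + 31 + 31 + 30 + 31 + 30 + 31 + 31 + 28 + 31 + 30 + 31 + 30 + 10 = 449.

449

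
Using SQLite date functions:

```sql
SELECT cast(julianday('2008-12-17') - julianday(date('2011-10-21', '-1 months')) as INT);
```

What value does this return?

-1008

Adding -1 month to 2011-10-21 gives 2011-09-21.
14 days remain in December 2008 after the 17th (31 − 17).
Full months from January 2009 through August 2011 contribute their day counts.
Then 21 days into September 2011.
Total: 14 + 31 + 28 + 31 + 30 + 31 + 30 + 31 + 31 + 30 + 31 + 30 + 31 + 31 + 28 + 31 + 30 + 31 + 30 + 31 + 31 + 30 + 31 + 30 + 31 + 31 + 28 + 31 + 30 + 31 + 30 + 31 + 31 + 21 = 1008.
The subtraction is earlier − later, so the result is −1008 → -1008.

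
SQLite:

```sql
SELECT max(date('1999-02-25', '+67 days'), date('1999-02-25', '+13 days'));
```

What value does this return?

date('1999-02-25', '+67 days') → 1999-05-03.
date('1999-02-25', '+13 days') → 1999-03-10.
Later of the two is 1999-05-03.

1999-05-03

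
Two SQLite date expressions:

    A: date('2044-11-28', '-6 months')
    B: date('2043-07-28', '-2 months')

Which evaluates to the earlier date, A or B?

B

A = 2044-05-28.
B = 2043-05-28.
B is earlier.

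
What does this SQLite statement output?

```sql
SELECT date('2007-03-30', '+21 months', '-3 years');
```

2005-12-30

Adding +21 months to 2007-03-30 gives 2008-12-30.
Adding -3 years to 2008-12-30 gives 2005-12-30.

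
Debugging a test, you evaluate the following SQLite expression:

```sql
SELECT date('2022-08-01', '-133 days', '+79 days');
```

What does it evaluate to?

2022-06-08

Applying '-133 days' to 2022-08-01: counting 133 days back gives 2022-03-21.
Applying '+79 days' to 2022-03-21: counting 79 days forward gives 2022-06-08.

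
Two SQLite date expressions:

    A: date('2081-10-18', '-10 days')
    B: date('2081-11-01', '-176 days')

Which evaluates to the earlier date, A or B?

B

A = 2081-10-08.
B = 2081-05-09.
B is earlier.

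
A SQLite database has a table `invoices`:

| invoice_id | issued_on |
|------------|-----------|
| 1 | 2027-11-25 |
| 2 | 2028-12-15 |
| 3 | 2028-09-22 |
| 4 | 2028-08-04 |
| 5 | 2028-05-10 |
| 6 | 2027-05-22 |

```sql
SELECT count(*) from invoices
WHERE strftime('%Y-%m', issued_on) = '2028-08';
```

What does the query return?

Rows with year-month 2028-08: 2028-08-04 → 1.

1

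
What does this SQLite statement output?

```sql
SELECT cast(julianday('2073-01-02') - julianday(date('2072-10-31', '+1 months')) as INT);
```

32

Adding +1 month to 2072-10-31 targets 2072-11-31. November 2072 has only 30 days, so SQLite normalizes the 1-day overflow forward to 2072-12-01.
30 days remain in December 2072 after the 1st (31 − 1).
Then 2 days into January 2073.
Total: 30 + 2 = 32.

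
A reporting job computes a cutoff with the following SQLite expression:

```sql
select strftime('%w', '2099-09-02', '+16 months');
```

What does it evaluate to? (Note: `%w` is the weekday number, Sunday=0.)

First apply '+16 months': 2099-09-02 → 2101-01-02.
2101-01-02 is a Sunday; with Sunday=0 that is 0.

0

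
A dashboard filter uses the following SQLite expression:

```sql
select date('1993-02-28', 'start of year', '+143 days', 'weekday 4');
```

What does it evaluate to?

1993-05-27

`start of year` rewinds 1993-02-28 to 1993-01-01.
Applying '+143 days' to 1993-01-01: counting 143 days forward gives 1993-05-24.
`weekday 4` advances to the next Thursday; 1993-05-24 is a Monday, so it moves forward to 1993-05-27.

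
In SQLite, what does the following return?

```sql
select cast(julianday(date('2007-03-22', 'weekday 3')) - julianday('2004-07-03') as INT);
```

998

`weekday 3` advances to the next Wednesday; 2007-03-22 is a Thursday, so it moves forward to 2007-03-28.
28 days remain in July 2004 after the 3rd (31 − 3).
Full months from August 2004 through February 2007 contribute their day counts.
Then 28 days into March 2007.
Total: 28 + 31 + 30 + 31 + 30 + 31 + 31 + 28 + 31 + 30 + 31 + 30 + 31 + 31 + 30 + 31 + 30 + 31 + 31 + 28 + 31 + 30 + 31 + 30 + 31 + 31 + 30 + 31 + 30 + 31 + 31 + 28 + 28 = 998.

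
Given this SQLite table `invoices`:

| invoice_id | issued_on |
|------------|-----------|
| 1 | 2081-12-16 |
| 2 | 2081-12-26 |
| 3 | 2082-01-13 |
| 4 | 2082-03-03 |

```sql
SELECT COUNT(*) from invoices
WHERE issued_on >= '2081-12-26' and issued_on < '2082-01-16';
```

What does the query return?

2

Rows in [2081-12-26, 2082-01-16): 2081-12-26, 2082-01-13 → 2 rows.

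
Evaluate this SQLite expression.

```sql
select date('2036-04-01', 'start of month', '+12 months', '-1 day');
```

`start of month` rewinds 2036-04-01 to 2036-04-01.
Adding +12 months to 2036-04-01 gives 2037-04-01.
Going back 1 day from 2037-04-01 reaches 2037-03-31 (last day of March, 31 days).

2037-03-31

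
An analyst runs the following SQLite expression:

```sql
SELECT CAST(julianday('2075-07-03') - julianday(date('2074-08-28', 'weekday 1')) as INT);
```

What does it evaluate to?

`weekday 1` advances to the next Monday; 2074-08-28 is a Tuesday, so it moves forward to 2074-09-03.
27 days remain in September 2074 after the 3rd (30 − 3).
Full months from October 2074 through June 2075 contribute their day counts.
Then 3 days into July 2075.
Total: 27 + 31 + 30 + 31 + 31 + 28 + 31 + 30 + 31 + 30 + 3 = 303.

303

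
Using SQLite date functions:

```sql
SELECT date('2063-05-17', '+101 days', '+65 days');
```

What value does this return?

Applying '+101 days' to 2063-05-17: counting 101 days forward gives 2063-08-26.
Applying '+65 days' to 2063-08-26: counting 65 days forward gives 2063-10-30.

2063-10-30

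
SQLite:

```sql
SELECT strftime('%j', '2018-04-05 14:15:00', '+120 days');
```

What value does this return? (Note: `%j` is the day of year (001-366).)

215

First apply '+120 days': 2018-04-05 14:15:00 → 2018-08-03 14:15:00.
Day-of-year for 2018-08-03: days since 2018-01-01 inclusive = 215, zero-padded to 215.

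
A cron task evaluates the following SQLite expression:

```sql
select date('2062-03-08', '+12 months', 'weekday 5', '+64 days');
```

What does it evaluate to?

2063-05-12

Adding +12 months to 2062-03-08 gives 2063-03-08.
`weekday 5` advances to the next Friday; 2063-03-08 is a Thursday, so it moves forward to 2063-03-09.
Applying '+64 days' to 2063-03-09: counting 64 days forward gives 2063-05-12.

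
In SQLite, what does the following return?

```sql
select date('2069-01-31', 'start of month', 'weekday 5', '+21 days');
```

`start of month` rewinds 2069-01-31 to 2069-01-01.
`weekday 5` advances to the next Friday; 2069-01-01 is a Tuesday, so it moves forward to 2069-01-04.
Advancing 21 more days within January lands on 2069-01-25.

2069-01-25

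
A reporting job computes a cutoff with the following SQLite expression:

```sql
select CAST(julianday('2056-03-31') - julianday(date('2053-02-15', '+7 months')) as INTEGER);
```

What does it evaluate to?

Adding +7 months to 2053-02-15 gives 2053-09-15.
15 days remain in September 2053 after the 15th (30 − 15).
Full months from October 2053 through February 2056 contribute their day counts.
Then 31 days into March 2056.
Total: 15 + 31 + 30 + 31 + 31 + 28 + 31 + 30 + 31 + 30 + 31 + 31 + 30 + 31 + 30 + 31 + 31 + 28 + 31 + 30 + 31 + 30 + 31 + 31 + 30 + 31 + 30 + 31 + 31 + 29 + 31 = 928.

928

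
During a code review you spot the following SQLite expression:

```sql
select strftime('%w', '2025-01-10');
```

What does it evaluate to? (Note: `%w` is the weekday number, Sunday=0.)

2025-01-10 is a Friday; with Sunday=0 that is 5.

5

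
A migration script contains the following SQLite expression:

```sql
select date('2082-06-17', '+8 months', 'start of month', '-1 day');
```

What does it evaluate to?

Adding +8 months to 2082-06-17 gives 2083-02-17.
`start of month` rewinds 2083-02-17 to 2083-02-01.
Going back 1 day from 2083-02-01 reaches 2083-01-31 (last day of January, 31 days).

2083-01-31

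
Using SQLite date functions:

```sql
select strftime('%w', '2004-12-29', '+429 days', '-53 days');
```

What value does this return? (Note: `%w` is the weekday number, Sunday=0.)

First apply '+429 days', '-53 days': 2004-12-29 → 2006-01-09.
2006-01-09 is a Monday; with Sunday=0 that is 1.

1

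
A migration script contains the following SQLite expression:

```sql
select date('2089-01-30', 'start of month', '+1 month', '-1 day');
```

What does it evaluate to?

`start of month` rewinds 2089-01-30 to 2089-01-01.
Adding +1 month to 2089-01-01 gives 2089-02-01.
Going back 1 day from 2089-02-01 reaches 2089-01-31 (last day of January, 31 days).

2089-01-31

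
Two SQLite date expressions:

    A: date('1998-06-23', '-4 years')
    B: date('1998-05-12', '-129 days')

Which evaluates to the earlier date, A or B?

A = 1994-06-23.
B = 1998-01-03.
A is earlier.

A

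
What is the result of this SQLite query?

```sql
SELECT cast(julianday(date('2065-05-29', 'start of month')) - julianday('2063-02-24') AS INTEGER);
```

797

`start of month` rewinds 2065-05-29 to 2065-05-01.
4 days remain in February 2063 after the 24th (28 − 24).
Full months from March 2063 through April 2065 contribute their day counts.
Then 1 day into May 2065.
Total: 4 + 31 + 30 + 31 + 30 + 31 + 31 + 30 + 31 + 30 + 31 + 31 + 29 + 31 + 30 + 31 + 30 + 31 + 31 + 30 + 31 + 30 + 31 + 31 + 28 + 31 + 30 + 1 = 797.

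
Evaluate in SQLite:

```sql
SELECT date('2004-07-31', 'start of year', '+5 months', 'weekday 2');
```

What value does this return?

`start of year` rewinds 2004-07-31 to 2004-01-01.
Adding +5 months to 2004-01-01 gives 2004-06-01.
`weekday 2` advances to the next Tuesday; 2004-06-01 is already a Tuesday, so it stays at 2004-06-01.

2004-06-01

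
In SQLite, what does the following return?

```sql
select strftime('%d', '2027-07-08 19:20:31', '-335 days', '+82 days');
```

28

First apply '-335 days', '+82 days': 2027-07-08 19:20:31 → 2026-10-28 19:20:31.
`%d` extracts the 2-digit day of month: 28.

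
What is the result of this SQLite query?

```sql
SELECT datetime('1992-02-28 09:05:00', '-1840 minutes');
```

1840 minutes = 30h 40m; -1840 minutes from 1992-02-28 09:05:00 is 1992-02-27 02:25:00 (crosses midnight).

1992-02-27 02:25:00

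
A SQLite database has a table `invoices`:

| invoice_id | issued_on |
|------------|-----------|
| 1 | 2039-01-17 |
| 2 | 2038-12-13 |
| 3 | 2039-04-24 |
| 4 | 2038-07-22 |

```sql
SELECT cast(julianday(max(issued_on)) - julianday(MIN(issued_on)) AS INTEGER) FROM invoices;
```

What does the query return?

MIN = 2038-07-22, MAX = 2039-04-24.
9 days remain in July 2038 after the 22nd (31 − 22).
Full months from August 2038 through March 2039 contribute their day counts.
Then 24 days into April 2039.
Total: 9 + 31 + 30 + 31 + 30 + 31 + 31 + 28 + 31 + 24 = 276.

276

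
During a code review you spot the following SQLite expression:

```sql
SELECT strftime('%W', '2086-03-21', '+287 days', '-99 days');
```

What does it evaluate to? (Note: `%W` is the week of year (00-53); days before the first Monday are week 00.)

38

First apply '+287 days', '-99 days': 2086-03-21 → 2086-09-25.
2086-09-25 is a Wednesday. SQLite's %W counts Mondays since the year started; the result is 38.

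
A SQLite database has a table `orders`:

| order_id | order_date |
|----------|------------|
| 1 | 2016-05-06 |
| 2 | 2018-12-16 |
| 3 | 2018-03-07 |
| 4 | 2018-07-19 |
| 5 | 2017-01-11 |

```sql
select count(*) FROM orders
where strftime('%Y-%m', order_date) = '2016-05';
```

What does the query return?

Rows with year-month 2016-05: 2016-05-06 → 1.

1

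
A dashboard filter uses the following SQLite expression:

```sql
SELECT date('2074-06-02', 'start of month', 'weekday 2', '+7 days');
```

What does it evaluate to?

`start of month` rewinds 2074-06-02 to 2074-06-01.
`weekday 2` advances to the next Tuesday; 2074-06-01 is a Friday, so it moves forward to 2074-06-05.
Advancing 7 more days within June lands on 2074-06-12.

2074-06-12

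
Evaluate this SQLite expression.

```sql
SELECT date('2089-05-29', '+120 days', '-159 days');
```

Applying '+120 days' to 2089-05-29: counting 120 days forward gives 2089-09-26.
Applying '-159 days' to 2089-09-26: counting 159 days back gives 2089-04-20.

2089-04-20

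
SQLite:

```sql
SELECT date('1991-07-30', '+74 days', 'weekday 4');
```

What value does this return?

1991-10-17

Applying '+74 days' to 1991-07-30: counting 74 days forward gives 1991-10-12.
`weekday 4` advances to the next Thursday; 1991-10-12 is a Saturday, so it moves forward to 1991-10-17.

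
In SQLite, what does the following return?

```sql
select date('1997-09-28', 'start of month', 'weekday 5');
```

`start of month` rewinds 1997-09-28 to 1997-09-01.
`weekday 5` advances to the next Friday; 1997-09-01 is a Monday, so it moves forward to 1997-09-05.

1997-09-05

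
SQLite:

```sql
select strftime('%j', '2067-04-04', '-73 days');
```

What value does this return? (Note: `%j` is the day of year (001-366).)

021

First apply '-73 days': 2067-04-04 → 2067-01-21.
Day-of-year for 2067-01-21: days since 2067-01-01 inclusive = 21, zero-padded to 021.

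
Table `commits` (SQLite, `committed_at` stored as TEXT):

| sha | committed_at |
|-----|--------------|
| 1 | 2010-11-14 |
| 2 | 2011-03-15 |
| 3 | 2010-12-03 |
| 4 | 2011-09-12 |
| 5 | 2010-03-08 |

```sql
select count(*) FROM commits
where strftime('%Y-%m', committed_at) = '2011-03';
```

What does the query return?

Rows with year-month 2011-03: 2011-03-15 → 1.

1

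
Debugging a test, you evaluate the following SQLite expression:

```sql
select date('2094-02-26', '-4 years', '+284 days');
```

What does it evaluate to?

2090-12-07

Adding -4 years to 2094-02-26 gives 2090-02-26.
Applying '+284 days' to 2090-02-26: counting 284 days forward gives 2090-12-07.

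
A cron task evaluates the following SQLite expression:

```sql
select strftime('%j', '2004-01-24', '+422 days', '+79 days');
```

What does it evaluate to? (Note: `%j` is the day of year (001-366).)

159

First apply '+422 days', '+79 days': 2004-01-24 → 2005-06-08.
Day-of-year for 2005-06-08: days since 2005-01-01 inclusive = 159, zero-padded to 159.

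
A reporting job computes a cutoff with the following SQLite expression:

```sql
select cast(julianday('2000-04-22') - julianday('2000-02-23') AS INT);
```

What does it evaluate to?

59

6 days remain in February 2000 after the 23rd (29 − 23).
March 2000: 31 days.
Then 22 days into April 2000.
Total: 6 + 31 + 22 = 59.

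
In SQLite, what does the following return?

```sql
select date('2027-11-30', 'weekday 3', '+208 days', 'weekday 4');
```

`weekday 3` advances to the next Wednesday; 2027-11-30 is a Tuesday, so it moves forward to 2027-12-01.
Applying '+208 days' to 2027-12-01: counting 208 days forward gives 2028-06-26.
`weekday 4` advances to the next Thursday; 2028-06-26 is a Monday, so it moves forward to 2028-06-29.

2028-06-29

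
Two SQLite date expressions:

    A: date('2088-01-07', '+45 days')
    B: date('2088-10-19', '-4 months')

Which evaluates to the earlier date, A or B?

A = 2088-02-21.
B = 2088-06-19.
A is earlier.

A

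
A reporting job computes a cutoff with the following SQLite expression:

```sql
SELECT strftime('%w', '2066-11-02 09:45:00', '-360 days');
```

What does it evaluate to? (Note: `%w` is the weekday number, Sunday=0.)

First apply '-360 days': 2066-11-02 09:45:00 → 2065-11-07 09:45:00.
2065-11-07 is a Saturday; with Sunday=0 that is 6.

6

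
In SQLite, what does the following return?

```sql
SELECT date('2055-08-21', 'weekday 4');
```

2055-08-26

`weekday 4` advances to the next Thursday; 2055-08-21 is a Saturday, so it moves forward to 2055-08-26.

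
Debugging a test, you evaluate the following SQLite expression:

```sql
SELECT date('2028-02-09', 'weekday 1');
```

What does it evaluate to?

`weekday 1` advances to the next Monday; 2028-02-09 is a Wednesday, so it moves forward to 2028-02-14.

2028-02-14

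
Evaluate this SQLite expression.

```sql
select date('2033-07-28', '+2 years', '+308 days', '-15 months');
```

Adding +2 years to 2033-07-28 gives 2035-07-28.
Applying '+308 days' to 2035-07-28: counting 308 days forward gives 2036-05-31.
Adding -15 months to 2036-05-31 targets 2035-02-31. February 2035 has only 28 days, so SQLite normalizes the 3-day overflow forward to 2035-03-03.

2035-03-03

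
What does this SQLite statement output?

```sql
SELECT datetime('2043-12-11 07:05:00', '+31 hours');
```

2043-12-12 14:05:00

+31 hours from 2043-12-11 07:05:00 is 2043-12-12 14:05:00 (crosses midnight).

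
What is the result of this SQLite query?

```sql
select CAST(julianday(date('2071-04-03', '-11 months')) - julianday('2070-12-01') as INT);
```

Adding -11 months to 2071-04-03 gives 2070-05-03.
28 days remain in May 2070 after the 3rd (31 − 3).
Full months from June 2070 through November 2070 contribute their day counts.
Then 1 day into December 2070.
Total: 28 + 30 + 31 + 31 + 30 + 31 + 30 + 1 = 212.
The subtraction is earlier − later, so the result is −212 → -212.

-212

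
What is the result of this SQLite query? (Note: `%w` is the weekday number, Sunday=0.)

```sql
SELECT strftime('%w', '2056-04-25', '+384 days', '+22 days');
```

First apply '+384 days', '+22 days': 2056-04-25 → 2057-06-05.
2057-06-05 is a Tuesday; with Sunday=0 that is 2.

2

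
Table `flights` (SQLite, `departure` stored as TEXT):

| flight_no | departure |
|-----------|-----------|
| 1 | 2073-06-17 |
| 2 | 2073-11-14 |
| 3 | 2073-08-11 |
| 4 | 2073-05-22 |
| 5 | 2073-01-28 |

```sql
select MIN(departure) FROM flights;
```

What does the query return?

MIN over {2073-01-28, 2073-05-22, 2073-06-17, 2073-08-11, 2073-11-14}.

2073-01-28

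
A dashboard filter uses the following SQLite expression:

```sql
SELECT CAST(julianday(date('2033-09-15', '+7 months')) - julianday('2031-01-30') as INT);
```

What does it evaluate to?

Adding +7 months to 2033-09-15 gives 2034-04-15.
1 day remains in January 2031 after the 30th (31 − 30).
Full months from February 2031 through March 2034 contribute their day counts.
Then 15 days into April 2034.
Total: 1 + 28 + 31 + 30 + 31 + 30 + 31 + 31 + 30 + 31 + 30 + 31 + 31 + 29 + 31 + 30 + 31 + 30 + 31 + 31 + 30 + 31 + 30 + 31 + 31 + 28 + 31 + 30 + 31 + 30 + 31 + 31 + 30 + 31 + 30 + 31 + 31 + 28 + 31 + 15 = 1171.

1171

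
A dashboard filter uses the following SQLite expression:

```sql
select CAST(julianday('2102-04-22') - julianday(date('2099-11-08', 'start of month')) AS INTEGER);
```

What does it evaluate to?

902

`start of month` rewinds 2099-11-08 to 2099-11-01.
29 days remain in November 2099 after the 1st (30 − 1).
Full months from December 2099 through March 2102 contribute their day counts.
Then 22 days into April 2102.
Total: 29 + 31 + 31 + 28 + 31 + 30 + 31 + 30 + 31 + 31 + 30 + 31 + 30 + 31 + 31 + 28 + 31 + 30 + 31 + 30 + 31 + 31 + 30 + 31 + 30 + 31 + 31 + 28 + 31 + 22 = 902.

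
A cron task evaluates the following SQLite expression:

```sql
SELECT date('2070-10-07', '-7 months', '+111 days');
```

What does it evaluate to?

2070-06-26

Adding -7 months to 2070-10-07 gives 2070-03-07.
Applying '+111 days' to 2070-03-07: counting 111 days forward gives 2070-06-26.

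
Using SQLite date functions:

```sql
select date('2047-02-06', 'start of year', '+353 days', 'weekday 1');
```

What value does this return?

2047-12-23

`start of year` rewinds 2047-02-06 to 2047-01-01.
Applying '+353 days' to 2047-01-01: counting 353 days forward gives 2047-12-20.
`weekday 1` advances to the next Monday; 2047-12-20 is a Friday, so it moves forward to 2047-12-23.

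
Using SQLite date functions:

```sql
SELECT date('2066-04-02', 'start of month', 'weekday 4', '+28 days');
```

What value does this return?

2066-04-29

`start of month` rewinds 2066-04-02 to 2066-04-01.
`weekday 4` advances to the next Thursday; 2066-04-01 is already a Thursday, so it stays at 2066-04-01.
Advancing 28 more days within April lands on 2066-04-29.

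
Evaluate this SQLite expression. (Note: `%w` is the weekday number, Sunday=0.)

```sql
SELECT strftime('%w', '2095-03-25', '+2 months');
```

3

First apply '+2 months': 2095-03-25 → 2095-05-25.
2095-05-25 is a Wednesday; with Sunday=0 that is 3.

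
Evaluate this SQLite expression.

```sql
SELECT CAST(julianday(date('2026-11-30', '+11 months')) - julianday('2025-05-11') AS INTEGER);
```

902

Adding +11 months to 2026-11-30 gives 2027-10-30.
20 days remain in May 2025 after the 11th (31 − 11).
Full months from June 2025 through September 2027 contribute their day counts.
Then 30 days into October 2027.
Total: 20 + 30 + 31 + 31 + 30 + 31 + 30 + 31 + 31 + 28 + 31 + 30 + 31 + 30 + 31 + 31 + 30 + 31 + 30 + 31 + 31 + 28 + 31 + 30 + 31 + 30 + 31 + 31 + 30 + 30 = 902.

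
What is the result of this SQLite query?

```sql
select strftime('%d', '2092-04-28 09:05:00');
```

`%d` extracts the 2-digit day of month: 28.

28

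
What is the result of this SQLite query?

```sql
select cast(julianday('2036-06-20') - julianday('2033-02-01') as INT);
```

1235

27 days remain in February 2033 after the 1st (28 − 1).
Full months from March 2033 through May 2036 contribute their day counts.
Then 20 days into June 2036.
Total: 27 + 31 + 30 + 31 + 30 + 31 + 31 + 30 + 31 + 30 + 31 + 31 + 28 + 31 + 30 + 31 + 30 + 31 + 31 + 30 + 31 + 30 + 31 + 31 + 28 + 31 + 30 + 31 + 30 + 31 + 31 + 30 + 31 + 30 + 31 + 31 + 29 + 31 + 30 + 31 + 20 = 1235.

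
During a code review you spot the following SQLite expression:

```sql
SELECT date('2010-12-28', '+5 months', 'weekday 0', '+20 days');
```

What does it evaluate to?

2011-06-18

Adding +5 months to 2010-12-28 gives 2011-05-28.
`weekday 0` advances to the next Sunday; 2011-05-28 is a Saturday, so it moves forward to 2011-05-29.
May 2011 has 31 days; 2 remain after the 29th, so 3 days reach 2011-06-01.
Advancing 17 more days within June lands on 2011-06-18.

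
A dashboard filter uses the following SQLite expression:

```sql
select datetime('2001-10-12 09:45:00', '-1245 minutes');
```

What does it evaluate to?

2001-10-11 13:00:00

1245 minutes = 20h 45m; -1245 minutes from 2001-10-12 09:45:00 is 2001-10-11 13:00:00 (crosses midnight).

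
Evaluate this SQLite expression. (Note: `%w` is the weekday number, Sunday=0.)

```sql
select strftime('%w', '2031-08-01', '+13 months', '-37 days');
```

1

First apply '+13 months', '-37 days': 2031-08-01 → 2032-07-26.
2032-07-26 is a Monday; with Sunday=0 that is 1.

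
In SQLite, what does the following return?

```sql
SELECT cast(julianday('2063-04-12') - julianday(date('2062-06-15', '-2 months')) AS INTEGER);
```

Adding -2 months to 2062-06-15 gives 2062-04-15.
15 days remain in April 2062 after the 15th (30 − 15).
Full months from May 2062 through March 2063 contribute their day counts.
Then 12 days into April 2063.
Total: 15 + 31 + 30 + 31 + 31 + 30 + 31 + 30 + 31 + 31 + 28 + 31 + 12 = 362.

362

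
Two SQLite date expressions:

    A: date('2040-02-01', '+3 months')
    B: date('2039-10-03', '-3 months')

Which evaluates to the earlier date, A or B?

A = 2040-05-01.
B = 2039-07-03.
B is earlier.

B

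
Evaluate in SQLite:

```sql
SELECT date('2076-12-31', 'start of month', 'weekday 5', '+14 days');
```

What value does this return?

2076-12-18

`start of month` rewinds 2076-12-31 to 2076-12-01.
`weekday 5` advances to the next Friday; 2076-12-01 is a Tuesday, so it moves forward to 2076-12-04.
Advancing 14 more days within December lands on 2076-12-18.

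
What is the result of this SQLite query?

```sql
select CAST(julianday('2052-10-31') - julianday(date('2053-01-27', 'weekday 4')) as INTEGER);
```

-91

`weekday 4` advances to the next Thursday; 2053-01-27 is a Monday, so it moves forward to 2053-01-30.
0 days remain in October 2052 after the 31st (31 − 31).
November 2052: 30 days.
December 2052: 31 days.
Then 30 days into January 2053.
Total: 0 + 30 + 31 + 30 = 91.
The subtraction is earlier − later, so the result is −91 → -91.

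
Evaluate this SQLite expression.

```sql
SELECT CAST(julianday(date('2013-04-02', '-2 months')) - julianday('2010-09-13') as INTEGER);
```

Adding -2 months to 2013-04-02 gives 2013-02-02.
17 days remain in September 2010 after the 13th (30 − 13).
Full months from October 2010 through January 2013 contribute their day counts.
Then 2 days into February 2013.
Total: 17 + 31 + 30 + 31 + 31 + 28 + 31 + 30 + 31 + 30 + 31 + 31 + 30 + 31 + 30 + 31 + 31 + 29 + 31 + 30 + 31 + 30 + 31 + 31 + 30 + 31 + 30 + 31 + 31 + 2 = 873.

873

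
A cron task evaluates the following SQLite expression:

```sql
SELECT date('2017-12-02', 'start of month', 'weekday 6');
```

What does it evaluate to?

2017-12-02

`start of month` rewinds 2017-12-02 to 2017-12-01.
`weekday 6` advances to the next Saturday; 2017-12-01 is a Friday, so it moves forward to 2017-12-02.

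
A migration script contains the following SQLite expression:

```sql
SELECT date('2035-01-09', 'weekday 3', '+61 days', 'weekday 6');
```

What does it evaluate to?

2035-03-17

`weekday 3` advances to the next Wednesday; 2035-01-09 is a Tuesday, so it moves forward to 2035-01-10.
Applying '+61 days' to 2035-01-10: counting 61 days forward gives 2035-03-12.
`weekday 6` advances to the next Saturday; 2035-03-12 is a Monday, so it moves forward to 2035-03-17.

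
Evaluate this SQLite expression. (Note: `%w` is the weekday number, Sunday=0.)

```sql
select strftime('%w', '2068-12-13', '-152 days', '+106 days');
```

First apply '-152 days', '+106 days': 2068-12-13 → 2068-10-28.
2068-10-28 is a Sunday; with Sunday=0 that is 0.

0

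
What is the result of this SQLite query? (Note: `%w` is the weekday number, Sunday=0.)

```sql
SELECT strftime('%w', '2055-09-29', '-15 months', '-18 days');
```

First apply '-15 months', '-18 days': 2055-09-29 → 2054-06-11.
2054-06-11 is a Thursday; with Sunday=0 that is 4.

4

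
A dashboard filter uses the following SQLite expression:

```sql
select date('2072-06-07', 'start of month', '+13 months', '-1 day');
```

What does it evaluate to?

`start of month` rewinds 2072-06-07 to 2072-06-01.
Adding +13 months to 2072-06-01 gives 2073-07-01.
Going back 1 day from 2073-07-01 reaches 2073-06-30 (last day of June, 30 days).

2073-06-30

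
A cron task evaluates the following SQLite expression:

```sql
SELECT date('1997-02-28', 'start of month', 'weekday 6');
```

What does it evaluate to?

1997-02-01

`start of month` rewinds 1997-02-28 to 1997-02-01.
`weekday 6` advances to the next Saturday; 1997-02-01 is already a Saturday, so it stays at 1997-02-01.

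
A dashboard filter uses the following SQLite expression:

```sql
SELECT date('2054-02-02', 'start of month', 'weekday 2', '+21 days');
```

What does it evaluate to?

2054-02-24

`start of month` rewinds 2054-02-02 to 2054-02-01.
`weekday 2` advances to the next Tuesday; 2054-02-01 is a Sunday, so it moves forward to 2054-02-03.
Advancing 21 more days within February lands on 2054-02-24.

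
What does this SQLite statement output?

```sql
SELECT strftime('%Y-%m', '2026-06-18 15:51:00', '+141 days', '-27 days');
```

2026-10

First apply '+141 days', '-27 days': 2026-06-18 15:51:00 → 2026-10-10 15:51:00.
`%Y-%m` extracts the year-month: 2026-10.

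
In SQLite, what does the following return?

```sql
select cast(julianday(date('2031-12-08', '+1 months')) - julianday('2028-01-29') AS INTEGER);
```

1440

Adding +1 month to 2031-12-08 gives 2032-01-08.
2 days remain in January 2028 after the 29th (31 − 29).
Full months from February 2028 through December 2031 contribute their day counts.
Then 8 days into January 2032.
Total: 2 + 29 + 31 + 30 + 31 + 30 + 31 + 31 + 30 + 31 + 30 + 31 + 31 + 28 + 31 + 30 + 31 + 30 + 31 + 31 + 30 + 31 + 30 + 31 + 31 + 28 + 31 + 30 + 31 + 30 + 31 + 31 + 30 + 31 + 30 + 31 + 31 + 28 + 31 + 30 + 31 + 30 + 31 + 31 + 30 + 31 + 30 + 31 + 8 = 1440.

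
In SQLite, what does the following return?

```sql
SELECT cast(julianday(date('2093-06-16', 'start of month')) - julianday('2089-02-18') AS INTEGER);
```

`start of month` rewinds 2093-06-16 to 2093-06-01.
10 days remain in February 2089 after the 18th (28 − 18).
Full months from March 2089 through May 2093 contribute their day counts.
Then 1 day into June 2093.
Total: 10 + 31 + 30 + 31 + 30 + 31 + 31 + 30 + 31 + 30 + 31 + 31 + 28 + 31 + 30 + 31 + 30 + 31 + 31 + 30 + 31 + 30 + 31 + 31 + 28 + 31 + 30 + 31 + 30 + 31 + 31 + 30 + 31 + 30 + 31 + 31 + 29 + 31 + 30 + 31 + 30 + 31 + 31 + 30 + 31 + 30 + 31 + 31 + 28 + 31 + 30 + 31 + 1 = 1564.

1564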